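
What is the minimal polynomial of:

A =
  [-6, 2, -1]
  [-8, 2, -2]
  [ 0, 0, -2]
x^2 + 4*x + 4

The characteristic polynomial is χ_A(x) = (x + 2)^3, so the eigenvalues are known. The minimal polynomial is
  m_A(x) = Π_λ (x − λ)^{k_λ}
where k_λ is the size of the *largest* Jordan block for λ (equivalently, the smallest k with (A − λI)^k v = 0 for every generalised eigenvector v of λ).

  λ = -2: largest Jordan block has size 2, contributing (x + 2)^2

So m_A(x) = (x + 2)^2 = x^2 + 4*x + 4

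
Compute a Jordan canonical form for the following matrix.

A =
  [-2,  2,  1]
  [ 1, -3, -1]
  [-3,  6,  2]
J_2(-1) ⊕ J_1(-1)

The characteristic polynomial is
  det(x·I − A) = x^3 + 3*x^2 + 3*x + 1 = (x + 1)^3

Eigenvalues and multiplicities (the geometric multiplicity of λ is n − rank(A − λI), which equals the number of Jordan blocks for λ):
  λ = -1: algebraic multiplicity = 3, geometric multiplicity = 2

Determining the block sizes for each eigenvalue:
  λ = -1: 2 blocks summing to 3 forces exactly one block of size 2 and the rest size 1 → block sizes [2, 1]

Assembling the blocks gives a Jordan form
J =
  [-1,  1,  0]
  [ 0, -1,  0]
  [ 0,  0, -1]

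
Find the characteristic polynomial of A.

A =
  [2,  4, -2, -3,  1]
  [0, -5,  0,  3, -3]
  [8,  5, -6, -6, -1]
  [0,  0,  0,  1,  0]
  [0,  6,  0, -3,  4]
x^5 + 4*x^4 + x^3 - 10*x^2 - 4*x + 8

Expanding det(x·I − A) (e.g. by cofactor expansion or by noting that A is similar to its Jordan form J, which has the same characteristic polynomial as A) gives
  χ_A(x) = x^5 + 4*x^4 + x^3 - 10*x^2 - 4*x + 8
which factors as (x - 1)^2*(x + 2)^3. The eigenvalues (with algebraic multiplicities) are λ = -2 with multiplicity 3, λ = 1 with multiplicity 2.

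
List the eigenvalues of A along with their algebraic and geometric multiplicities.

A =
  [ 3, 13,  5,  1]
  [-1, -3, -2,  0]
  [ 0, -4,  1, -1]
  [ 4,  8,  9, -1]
λ = 0: alg = 4, geom = 2

Step 1 — factor the characteristic polynomial to read off the algebraic multiplicities:
  χ_A(x) = x^4

Step 2 — compute geometric multiplicities via the rank-nullity identity g(λ) = n − rank(A − λI):
  rank(A − (0)·I) = 2, so dim ker(A − (0)·I) = n − 2 = 2

Summary:
  λ = 0: algebraic multiplicity = 4, geometric multiplicity = 2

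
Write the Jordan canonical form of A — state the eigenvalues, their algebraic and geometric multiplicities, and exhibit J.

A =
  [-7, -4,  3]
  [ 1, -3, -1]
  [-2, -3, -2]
J_3(-4)

The characteristic polynomial is
  det(x·I − A) = x^3 + 12*x^2 + 48*x + 64 = (x + 4)^3

Eigenvalues and multiplicities (the geometric multiplicity of λ is n − rank(A − λI), which equals the number of Jordan blocks for λ):
  λ = -4: algebraic multiplicity = 3, geometric multiplicity = 1

Determining the block sizes for each eigenvalue:
  λ = -4: one block (gm = 1), so the single block has size am = 3 → block sizes [3]

Assembling the blocks gives a Jordan form
J =
  [-4,  1,  0]
  [ 0, -4,  1]
  [ 0,  0, -4]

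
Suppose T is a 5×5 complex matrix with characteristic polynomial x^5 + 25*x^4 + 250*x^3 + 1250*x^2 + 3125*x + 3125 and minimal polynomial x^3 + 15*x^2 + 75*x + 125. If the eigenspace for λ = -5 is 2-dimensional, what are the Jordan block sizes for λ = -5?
Block sizes for λ = -5: [3, 2]

Step 1 — from the characteristic polynomial, algebraic multiplicity of λ = -5 is 5. From dim ker(T − (-5)·I) = 2, there are exactly 2 Jordan blocks for λ = -5.
Step 2 — from the minimal polynomial, the factor (x + 5)^3 tells us the largest block for λ = -5 has size 3.
Step 3 — with total size 5, 2 blocks, and largest block 3, the block sizes (in nonincreasing order) are [3, 2].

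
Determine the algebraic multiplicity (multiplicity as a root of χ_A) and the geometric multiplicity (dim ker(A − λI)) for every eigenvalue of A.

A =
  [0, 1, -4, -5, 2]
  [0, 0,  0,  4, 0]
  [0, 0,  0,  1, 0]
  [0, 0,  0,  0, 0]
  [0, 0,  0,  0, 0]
λ = 0: alg = 5, geom = 3

Step 1 — factor the characteristic polynomial to read off the algebraic multiplicities:
  χ_A(x) = x^5

Step 2 — compute geometric multiplicities via the rank-nullity identity g(λ) = n − rank(A − λI):
  rank(A − (0)·I) = 2, so dim ker(A − (0)·I) = n − 2 = 3

Summary:
  λ = 0: algebraic multiplicity = 5, geometric multiplicity = 3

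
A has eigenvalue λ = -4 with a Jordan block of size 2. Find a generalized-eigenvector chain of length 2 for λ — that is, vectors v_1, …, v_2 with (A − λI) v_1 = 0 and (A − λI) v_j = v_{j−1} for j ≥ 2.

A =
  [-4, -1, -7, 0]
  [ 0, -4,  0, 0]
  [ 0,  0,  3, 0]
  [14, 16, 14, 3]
A Jordan chain for λ = -4 of length 2:
v_1 = (1, 0, 0, -2)ᵀ
v_2 = (1, -1, 0, 0)ᵀ

Let N = A − (-4)·I. We want v_2 with N^2 v_2 = 0 but N^1 v_2 ≠ 0; then v_{j-1} := N · v_j for j = 2, …, 2.

Pick v_2 = (1, -1, 0, 0)ᵀ.
Then v_1 = N · v_2 = (1, 0, 0, -2)ᵀ.

Sanity check: (A − (-4)·I) v_1 = (0, 0, 0, 0)ᵀ = 0. ✓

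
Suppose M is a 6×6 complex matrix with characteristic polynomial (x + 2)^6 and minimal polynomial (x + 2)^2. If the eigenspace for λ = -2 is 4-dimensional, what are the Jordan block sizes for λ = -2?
Block sizes for λ = -2: [2, 2, 1, 1]

Step 1 — from the characteristic polynomial, algebraic multiplicity of λ = -2 is 6. From dim ker(M − (-2)·I) = 4, there are exactly 4 Jordan blocks for λ = -2.
Step 2 — from the minimal polynomial, the factor (x + 2)^2 tells us the largest block for λ = -2 has size 2.
Step 3 — with total size 6, 4 blocks, and largest block 2, the block sizes (in nonincreasing order) are [2, 2, 1, 1].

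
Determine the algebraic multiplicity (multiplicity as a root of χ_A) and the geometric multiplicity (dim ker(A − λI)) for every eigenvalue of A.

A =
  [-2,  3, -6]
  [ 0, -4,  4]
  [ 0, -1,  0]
λ = -2: alg = 3, geom = 2

Step 1 — factor the characteristic polynomial to read off the algebraic multiplicities:
  χ_A(x) = (x + 2)^3

Step 2 — compute geometric multiplicities via the rank-nullity identity g(λ) = n − rank(A − λI):
  rank(A − (-2)·I) = 1, so dim ker(A − (-2)·I) = n − 1 = 2

Summary:
  λ = -2: algebraic multiplicity = 3, geometric multiplicity = 2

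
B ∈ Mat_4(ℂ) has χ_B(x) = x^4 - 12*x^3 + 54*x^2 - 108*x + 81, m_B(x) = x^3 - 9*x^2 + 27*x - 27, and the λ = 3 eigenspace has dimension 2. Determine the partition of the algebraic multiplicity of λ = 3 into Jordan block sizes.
Block sizes for λ = 3: [3, 1]

Step 1 — from the characteristic polynomial, algebraic multiplicity of λ = 3 is 4. From dim ker(B − (3)·I) = 2, there are exactly 2 Jordan blocks for λ = 3.
Step 2 — from the minimal polynomial, the factor (x − 3)^3 tells us the largest block for λ = 3 has size 3.
Step 3 — with total size 4, 2 blocks, and largest block 3, the block sizes (in nonincreasing order) are [3, 1].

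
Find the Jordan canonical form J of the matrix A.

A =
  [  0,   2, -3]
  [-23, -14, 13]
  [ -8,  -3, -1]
J_3(-5)

The characteristic polynomial is
  det(x·I − A) = x^3 + 15*x^2 + 75*x + 125 = (x + 5)^3

Eigenvalues and multiplicities (the geometric multiplicity of λ is n − rank(A − λI), which equals the number of Jordan blocks for λ):
  λ = -5: algebraic multiplicity = 3, geometric multiplicity = 1

Determining the block sizes for each eigenvalue:
  λ = -5: one block (gm = 1), so the single block has size am = 3 → block sizes [3]

Assembling the blocks gives a Jordan form
J =
  [-5,  1,  0]
  [ 0, -5,  1]
  [ 0,  0, -5]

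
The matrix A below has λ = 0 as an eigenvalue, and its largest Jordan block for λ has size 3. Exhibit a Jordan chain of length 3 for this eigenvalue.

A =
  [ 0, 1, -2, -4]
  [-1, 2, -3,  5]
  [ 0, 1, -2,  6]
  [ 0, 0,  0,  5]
A Jordan chain for λ = 0 of length 3:
v_1 = (-1, -2, -1, 0)ᵀ
v_2 = (0, -1, 0, 0)ᵀ
v_3 = (1, 0, 0, 0)ᵀ

Let N = A − (0)·I. We want v_3 with N^3 v_3 = 0 but N^2 v_3 ≠ 0; then v_{j-1} := N · v_j for j = 3, …, 2.

Pick v_3 = (1, 0, 0, 0)ᵀ.
Then v_2 = N · v_3 = (0, -1, 0, 0)ᵀ.
Then v_1 = N · v_2 = (-1, -2, -1, 0)ᵀ.

Sanity check: (A − (0)·I) v_1 = (0, 0, 0, 0)ᵀ = 0. ✓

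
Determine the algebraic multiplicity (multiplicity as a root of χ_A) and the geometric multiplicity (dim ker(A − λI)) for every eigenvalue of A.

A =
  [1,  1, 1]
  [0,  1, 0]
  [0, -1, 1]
λ = 1: alg = 3, geom = 1

Step 1 — factor the characteristic polynomial to read off the algebraic multiplicities:
  χ_A(x) = (x - 1)^3

Step 2 — compute geometric multiplicities via the rank-nullity identity g(λ) = n − rank(A − λI):
  rank(A − (1)·I) = 2, so dim ker(A − (1)·I) = n − 2 = 1

Summary:
  λ = 1: algebraic multiplicity = 3, geometric multiplicity = 1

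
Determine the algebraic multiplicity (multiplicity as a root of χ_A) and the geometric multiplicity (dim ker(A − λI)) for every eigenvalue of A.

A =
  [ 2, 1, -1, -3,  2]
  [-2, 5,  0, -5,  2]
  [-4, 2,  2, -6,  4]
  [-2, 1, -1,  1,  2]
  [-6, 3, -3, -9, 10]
λ = 4: alg = 5, geom = 3

Step 1 — factor the characteristic polynomial to read off the algebraic multiplicities:
  χ_A(x) = (x - 4)^5

Step 2 — compute geometric multiplicities via the rank-nullity identity g(λ) = n − rank(A − λI):
  rank(A − (4)·I) = 2, so dim ker(A − (4)·I) = n − 2 = 3

Summary:
  λ = 4: algebraic multiplicity = 5, geometric multiplicity = 3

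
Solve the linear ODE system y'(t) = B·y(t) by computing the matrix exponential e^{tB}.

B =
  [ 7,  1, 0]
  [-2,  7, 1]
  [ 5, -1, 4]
e^{tB} =
  [-t^2*exp(6*t)/2 + t*exp(6*t) + exp(6*t), t^2*exp(6*t) + t*exp(6*t), t^2*exp(6*t)/2]
  [t^2*exp(6*t)/2 - 2*t*exp(6*t), -t^2*exp(6*t) + t*exp(6*t) + exp(6*t), -t^2*exp(6*t)/2 + t*exp(6*t)]
  [-3*t^2*exp(6*t)/2 + 5*t*exp(6*t), 3*t^2*exp(6*t) - t*exp(6*t), 3*t^2*exp(6*t)/2 - 2*t*exp(6*t) + exp(6*t)]

Strategy: write B = P · J · P⁻¹ where J is a Jordan canonical form, so e^{tB} = P · e^{tJ} · P⁻¹, and e^{tJ} can be computed block-by-block.

B has Jordan form
J =
  [6, 1, 0]
  [0, 6, 1]
  [0, 0, 6]
(up to reordering of blocks).

Per-block formulas:
  For a 3×3 Jordan block J_3(6): exp(t · J_3(6)) = e^(6t)·(I + t·N + (t^2/2)·N^2), where N is the 3×3 nilpotent shift.

After assembling e^{tJ} and conjugating by P, we get:

e^{tB} =
  [-t^2*exp(6*t)/2 + t*exp(6*t) + exp(6*t), t^2*exp(6*t) + t*exp(6*t), t^2*exp(6*t)/2]
  [t^2*exp(6*t)/2 - 2*t*exp(6*t), -t^2*exp(6*t) + t*exp(6*t) + exp(6*t), -t^2*exp(6*t)/2 + t*exp(6*t)]
  [-3*t^2*exp(6*t)/2 + 5*t*exp(6*t), 3*t^2*exp(6*t) - t*exp(6*t), 3*t^2*exp(6*t)/2 - 2*t*exp(6*t) + exp(6*t)]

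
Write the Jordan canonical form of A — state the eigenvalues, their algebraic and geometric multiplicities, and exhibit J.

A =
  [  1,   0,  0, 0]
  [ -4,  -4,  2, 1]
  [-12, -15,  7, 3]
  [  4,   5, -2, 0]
J_2(1) ⊕ J_1(1) ⊕ J_1(1)

The characteristic polynomial is
  det(x·I − A) = x^4 - 4*x^3 + 6*x^2 - 4*x + 1 = (x - 1)^4

Eigenvalues and multiplicities (the geometric multiplicity of λ is n − rank(A − λI), which equals the number of Jordan blocks for λ):
  λ = 1: algebraic multiplicity = 4, geometric multiplicity = 3

Determining the block sizes for each eigenvalue:
  λ = 1: 3 blocks summing to 4 forces exactly one block of size 2 and the rest size 1 → block sizes [2, 1, 1]

Assembling the blocks gives a Jordan form
J =
  [1, 1, 0, 0]
  [0, 1, 0, 0]
  [0, 0, 1, 0]
  [0, 0, 0, 1]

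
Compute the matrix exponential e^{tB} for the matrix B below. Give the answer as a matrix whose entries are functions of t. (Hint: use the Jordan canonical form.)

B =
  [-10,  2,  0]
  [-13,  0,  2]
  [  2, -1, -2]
e^{tB} =
  [5*t^2*exp(-4*t) - 6*t*exp(-4*t) + exp(-4*t), -2*t^2*exp(-4*t) + 2*t*exp(-4*t), 2*t^2*exp(-4*t)]
  [15*t^2*exp(-4*t) - 13*t*exp(-4*t), -6*t^2*exp(-4*t) + 4*t*exp(-4*t) + exp(-4*t), 6*t^2*exp(-4*t) + 2*t*exp(-4*t)]
  [5*t^2*exp(-4*t)/2 + 2*t*exp(-4*t), -t^2*exp(-4*t) - t*exp(-4*t), t^2*exp(-4*t) + 2*t*exp(-4*t) + exp(-4*t)]

Strategy: write B = P · J · P⁻¹ where J is a Jordan canonical form, so e^{tB} = P · e^{tJ} · P⁻¹, and e^{tJ} can be computed block-by-block.

B has Jordan form
J =
  [-4,  1,  0]
  [ 0, -4,  1]
  [ 0,  0, -4]
(up to reordering of blocks).

Per-block formulas:
  For a 3×3 Jordan block J_3(-4): exp(t · J_3(-4)) = e^(-4t)·(I + t·N + (t^2/2)·N^2), where N is the 3×3 nilpotent shift.

After assembling e^{tJ} and conjugating by P, we get:

e^{tB} =
  [5*t^2*exp(-4*t) - 6*t*exp(-4*t) + exp(-4*t), -2*t^2*exp(-4*t) + 2*t*exp(-4*t), 2*t^2*exp(-4*t)]
  [15*t^2*exp(-4*t) - 13*t*exp(-4*t), -6*t^2*exp(-4*t) + 4*t*exp(-4*t) + exp(-4*t), 6*t^2*exp(-4*t) + 2*t*exp(-4*t)]
  [5*t^2*exp(-4*t)/2 + 2*t*exp(-4*t), -t^2*exp(-4*t) - t*exp(-4*t), t^2*exp(-4*t) + 2*t*exp(-4*t) + exp(-4*t)]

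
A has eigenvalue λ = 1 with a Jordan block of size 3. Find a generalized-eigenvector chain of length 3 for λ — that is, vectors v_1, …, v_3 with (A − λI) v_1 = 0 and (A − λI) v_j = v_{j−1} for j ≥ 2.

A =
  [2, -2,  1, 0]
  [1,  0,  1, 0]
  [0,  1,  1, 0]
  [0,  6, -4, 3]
A Jordan chain for λ = 1 of length 3:
v_1 = (-2, 0, 2, 4)ᵀ
v_2 = (3, 2, -1, -6)ᵀ
v_3 = (1, -1, 0, 0)ᵀ

Let N = A − (1)·I. We want v_3 with N^3 v_3 = 0 but N^2 v_3 ≠ 0; then v_{j-1} := N · v_j for j = 3, …, 2.

Pick v_3 = (1, -1, 0, 0)ᵀ.
Then v_2 = N · v_3 = (3, 2, -1, -6)ᵀ.
Then v_1 = N · v_2 = (-2, 0, 2, 4)ᵀ.

Sanity check: (A − (1)·I) v_1 = (0, 0, 0, 0)ᵀ = 0. ✓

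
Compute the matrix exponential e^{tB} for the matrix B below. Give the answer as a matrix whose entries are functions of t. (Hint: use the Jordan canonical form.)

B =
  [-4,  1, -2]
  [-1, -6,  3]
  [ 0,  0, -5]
e^{tB} =
  [t*exp(-5*t) + exp(-5*t), t*exp(-5*t), t^2*exp(-5*t)/2 - 2*t*exp(-5*t)]
  [-t*exp(-5*t), -t*exp(-5*t) + exp(-5*t), -t^2*exp(-5*t)/2 + 3*t*exp(-5*t)]
  [0, 0, exp(-5*t)]

Strategy: write B = P · J · P⁻¹ where J is a Jordan canonical form, so e^{tB} = P · e^{tJ} · P⁻¹, and e^{tJ} can be computed block-by-block.

B has Jordan form
J =
  [-5,  1,  0]
  [ 0, -5,  1]
  [ 0,  0, -5]
(up to reordering of blocks).

Per-block formulas:
  For a 3×3 Jordan block J_3(-5): exp(t · J_3(-5)) = e^(-5t)·(I + t·N + (t^2/2)·N^2), where N is the 3×3 nilpotent shift.

After assembling e^{tJ} and conjugating by P, we get:

e^{tB} =
  [t*exp(-5*t) + exp(-5*t), t*exp(-5*t), t^2*exp(-5*t)/2 - 2*t*exp(-5*t)]
  [-t*exp(-5*t), -t*exp(-5*t) + exp(-5*t), -t^2*exp(-5*t)/2 + 3*t*exp(-5*t)]
  [0, 0, exp(-5*t)]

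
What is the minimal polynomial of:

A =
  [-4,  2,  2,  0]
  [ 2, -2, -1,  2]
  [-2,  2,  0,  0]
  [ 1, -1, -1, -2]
x^3 + 6*x^2 + 12*x + 8

The characteristic polynomial is χ_A(x) = (x + 2)^4, so the eigenvalues are known. The minimal polynomial is
  m_A(x) = Π_λ (x − λ)^{k_λ}
where k_λ is the size of the *largest* Jordan block for λ (equivalently, the smallest k with (A − λI)^k v = 0 for every generalised eigenvector v of λ).

  λ = -2: largest Jordan block has size 3, contributing (x + 2)^3

So m_A(x) = (x + 2)^3 = x^3 + 6*x^2 + 12*x + 8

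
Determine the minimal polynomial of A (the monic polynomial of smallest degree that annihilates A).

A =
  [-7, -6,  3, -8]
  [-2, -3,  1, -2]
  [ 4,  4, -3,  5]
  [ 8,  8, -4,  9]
x^3 + 3*x^2 + 3*x + 1

The characteristic polynomial is χ_A(x) = (x + 1)^4, so the eigenvalues are known. The minimal polynomial is
  m_A(x) = Π_λ (x − λ)^{k_λ}
where k_λ is the size of the *largest* Jordan block for λ (equivalently, the smallest k with (A − λI)^k v = 0 for every generalised eigenvector v of λ).

  λ = -1: largest Jordan block has size 3, contributing (x + 1)^3

So m_A(x) = (x + 1)^3 = x^3 + 3*x^2 + 3*x + 1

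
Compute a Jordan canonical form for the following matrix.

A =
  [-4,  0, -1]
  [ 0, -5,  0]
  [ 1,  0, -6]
J_2(-5) ⊕ J_1(-5)

The characteristic polynomial is
  det(x·I − A) = x^3 + 15*x^2 + 75*x + 125 = (x + 5)^3

Eigenvalues and multiplicities (the geometric multiplicity of λ is n − rank(A − λI), which equals the number of Jordan blocks for λ):
  λ = -5: algebraic multiplicity = 3, geometric multiplicity = 2

Determining the block sizes for each eigenvalue:
  λ = -5: 2 blocks summing to 3 forces exactly one block of size 2 and the rest size 1 → block sizes [2, 1]

Assembling the blocks gives a Jordan form
J =
  [-5,  1,  0]
  [ 0, -5,  0]
  [ 0,  0, -5]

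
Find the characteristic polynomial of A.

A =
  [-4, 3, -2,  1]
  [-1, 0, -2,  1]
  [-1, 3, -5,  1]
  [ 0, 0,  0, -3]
x^4 + 12*x^3 + 54*x^2 + 108*x + 81

Expanding det(x·I − A) (e.g. by cofactor expansion or by noting that A is similar to its Jordan form J, which has the same characteristic polynomial as A) gives
  χ_A(x) = x^4 + 12*x^3 + 54*x^2 + 108*x + 81
which factors as (x + 3)^4. The eigenvalues (with algebraic multiplicities) are λ = -3 with multiplicity 4.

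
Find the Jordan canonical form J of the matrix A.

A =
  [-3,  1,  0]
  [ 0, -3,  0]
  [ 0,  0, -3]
J_2(-3) ⊕ J_1(-3)

The characteristic polynomial is
  det(x·I − A) = x^3 + 9*x^2 + 27*x + 27 = (x + 3)^3

Eigenvalues and multiplicities (the geometric multiplicity of λ is n − rank(A − λI), which equals the number of Jordan blocks for λ):
  λ = -3: algebraic multiplicity = 3, geometric multiplicity = 2

Determining the block sizes for each eigenvalue:
  λ = -3: 2 blocks summing to 3 forces exactly one block of size 2 and the rest size 1 → block sizes [2, 1]

Assembling the blocks gives a Jordan form
J =
  [-3,  1,  0]
  [ 0, -3,  0]
  [ 0,  0, -3]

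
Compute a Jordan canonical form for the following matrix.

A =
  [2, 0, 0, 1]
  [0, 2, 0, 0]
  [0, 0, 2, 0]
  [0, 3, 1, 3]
J_2(2) ⊕ J_1(2) ⊕ J_1(3)

The characteristic polynomial is
  det(x·I − A) = x^4 - 9*x^3 + 30*x^2 - 44*x + 24 = (x - 3)*(x - 2)^3

Eigenvalues and multiplicities (the geometric multiplicity of λ is n − rank(A − λI), which equals the number of Jordan blocks for λ):
  λ = 2: algebraic multiplicity = 3, geometric multiplicity = 2
  λ = 3: algebraic multiplicity = 1, geometric multiplicity = 1

Determining the block sizes for each eigenvalue:
  λ = 2: 2 blocks summing to 3 forces exactly one block of size 2 and the rest size 1 → block sizes [2, 1]
  λ = 3: one block (gm = 1), so the single block has size am = 1 → block sizes [1]

Assembling the blocks gives a Jordan form
J =
  [2, 1, 0, 0]
  [0, 2, 0, 0]
  [0, 0, 2, 0]
  [0, 0, 0, 3]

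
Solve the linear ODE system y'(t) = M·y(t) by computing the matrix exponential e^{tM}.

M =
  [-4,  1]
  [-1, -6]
e^{tM} =
  [t*exp(-5*t) + exp(-5*t), t*exp(-5*t)]
  [-t*exp(-5*t), -t*exp(-5*t) + exp(-5*t)]

Strategy: write M = P · J · P⁻¹ where J is a Jordan canonical form, so e^{tM} = P · e^{tJ} · P⁻¹, and e^{tJ} can be computed block-by-block.

M has Jordan form
J =
  [-5,  1]
  [ 0, -5]
(up to reordering of blocks).

Per-block formulas:
  For a 2×2 Jordan block J_2(-5): exp(t · J_2(-5)) = e^(-5t)·(I + t·N), where N is the 2×2 nilpotent shift.

After assembling e^{tJ} and conjugating by P, we get:

e^{tM} =
  [t*exp(-5*t) + exp(-5*t), t*exp(-5*t)]
  [-t*exp(-5*t), -t*exp(-5*t) + exp(-5*t)]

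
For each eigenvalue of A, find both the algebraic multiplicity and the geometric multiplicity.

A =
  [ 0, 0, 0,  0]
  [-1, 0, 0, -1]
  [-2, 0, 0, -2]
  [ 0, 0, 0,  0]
λ = 0: alg = 4, geom = 3

Step 1 — factor the characteristic polynomial to read off the algebraic multiplicities:
  χ_A(x) = x^4

Step 2 — compute geometric multiplicities via the rank-nullity identity g(λ) = n − rank(A − λI):
  rank(A − (0)·I) = 1, so dim ker(A − (0)·I) = n − 1 = 3

Summary:
  λ = 0: algebraic multiplicity = 4, geometric multiplicity = 3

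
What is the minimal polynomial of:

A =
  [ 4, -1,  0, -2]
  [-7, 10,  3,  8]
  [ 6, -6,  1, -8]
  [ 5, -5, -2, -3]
x^3 - 9*x^2 + 27*x - 27

The characteristic polynomial is χ_A(x) = (x - 3)^4, so the eigenvalues are known. The minimal polynomial is
  m_A(x) = Π_λ (x − λ)^{k_λ}
where k_λ is the size of the *largest* Jordan block for λ (equivalently, the smallest k with (A − λI)^k v = 0 for every generalised eigenvector v of λ).

  λ = 3: largest Jordan block has size 3, contributing (x − 3)^3

So m_A(x) = (x - 3)^3 = x^3 - 9*x^2 + 27*x - 27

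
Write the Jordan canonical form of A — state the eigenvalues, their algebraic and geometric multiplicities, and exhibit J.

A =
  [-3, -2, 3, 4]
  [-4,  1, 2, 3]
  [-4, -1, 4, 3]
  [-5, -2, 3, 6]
J_3(2) ⊕ J_1(2)

The characteristic polynomial is
  det(x·I − A) = x^4 - 8*x^3 + 24*x^2 - 32*x + 16 = (x - 2)^4

Eigenvalues and multiplicities (the geometric multiplicity of λ is n − rank(A − λI), which equals the number of Jordan blocks for λ):
  λ = 2: algebraic multiplicity = 4, geometric multiplicity = 2

Determining the block sizes for each eigenvalue:
  λ = 2: with am = 4 and gm = 2, the partition is not yet determined (e.g. several partitions of 4 into 2 parts exist). Let N = A − (2)·I. Computing rank(N^1) = 2, rank(N^2) = 1, rank(N^3) = 0; the number of blocks of size ≥ j is rank(N^{j−1}) − rank(N^j), giving [2, 1, 1]. So we have 1 block(s) of size 3, 1 block(s) of size 1 → block sizes [3, 1]

Assembling the blocks gives a Jordan form
J =
  [2, 1, 0, 0]
  [0, 2, 1, 0]
  [0, 0, 2, 0]
  [0, 0, 0, 2]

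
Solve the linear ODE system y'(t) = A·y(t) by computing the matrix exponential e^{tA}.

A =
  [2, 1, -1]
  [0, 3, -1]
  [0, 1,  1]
e^{tA} =
  [exp(2*t), t*exp(2*t), -t*exp(2*t)]
  [0, t*exp(2*t) + exp(2*t), -t*exp(2*t)]
  [0, t*exp(2*t), -t*exp(2*t) + exp(2*t)]

Strategy: write A = P · J · P⁻¹ where J is a Jordan canonical form, so e^{tA} = P · e^{tJ} · P⁻¹, and e^{tJ} can be computed block-by-block.

A has Jordan form
J =
  [2, 1, 0]
  [0, 2, 0]
  [0, 0, 2]
(up to reordering of blocks).

Per-block formulas:
  For a 2×2 Jordan block J_2(2): exp(t · J_2(2)) = e^(2t)·(I + t·N), where N is the 2×2 nilpotent shift.
  For a 1×1 block at λ = 2: exp(t · [2]) = [e^(2t)].

After assembling e^{tJ} and conjugating by P, we get:

e^{tA} =
  [exp(2*t), t*exp(2*t), -t*exp(2*t)]
  [0, t*exp(2*t) + exp(2*t), -t*exp(2*t)]
  [0, t*exp(2*t), -t*exp(2*t) + exp(2*t)]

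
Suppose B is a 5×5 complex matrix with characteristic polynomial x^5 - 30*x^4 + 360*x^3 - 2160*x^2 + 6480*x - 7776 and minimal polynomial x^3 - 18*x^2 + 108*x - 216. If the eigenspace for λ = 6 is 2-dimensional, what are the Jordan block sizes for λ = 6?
Block sizes for λ = 6: [3, 2]

Step 1 — from the characteristic polynomial, algebraic multiplicity of λ = 6 is 5. From dim ker(B − (6)·I) = 2, there are exactly 2 Jordan blocks for λ = 6.
Step 2 — from the minimal polynomial, the factor (x − 6)^3 tells us the largest block for λ = 6 has size 3.
Step 3 — with total size 5, 2 blocks, and largest block 3, the block sizes (in nonincreasing order) are [3, 2].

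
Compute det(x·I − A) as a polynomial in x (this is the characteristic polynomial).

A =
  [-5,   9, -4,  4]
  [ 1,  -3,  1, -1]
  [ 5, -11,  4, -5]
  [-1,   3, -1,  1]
x^4 + 3*x^3 + 3*x^2 + x

Expanding det(x·I − A) (e.g. by cofactor expansion or by noting that A is similar to its Jordan form J, which has the same characteristic polynomial as A) gives
  χ_A(x) = x^4 + 3*x^3 + 3*x^2 + x
which factors as x*(x + 1)^3. The eigenvalues (with algebraic multiplicities) are λ = -1 with multiplicity 3, λ = 0 with multiplicity 1.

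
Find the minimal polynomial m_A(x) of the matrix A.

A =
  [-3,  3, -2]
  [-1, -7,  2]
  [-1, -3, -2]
x^2 + 8*x + 16

The characteristic polynomial is χ_A(x) = (x + 4)^3, so the eigenvalues are known. The minimal polynomial is
  m_A(x) = Π_λ (x − λ)^{k_λ}
where k_λ is the size of the *largest* Jordan block for λ (equivalently, the smallest k with (A − λI)^k v = 0 for every generalised eigenvector v of λ).

  λ = -4: largest Jordan block has size 2, contributing (x + 4)^2

So m_A(x) = (x + 4)^2 = x^2 + 8*x + 16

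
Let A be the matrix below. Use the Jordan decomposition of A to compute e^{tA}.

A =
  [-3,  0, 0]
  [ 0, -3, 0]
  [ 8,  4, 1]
e^{tA} =
  [exp(-3*t), 0, 0]
  [0, exp(-3*t), 0]
  [2*exp(t) - 2*exp(-3*t), exp(t) - exp(-3*t), exp(t)]

Strategy: write A = P · J · P⁻¹ where J is a Jordan canonical form, so e^{tA} = P · e^{tJ} · P⁻¹, and e^{tJ} can be computed block-by-block.

A has Jordan form
J =
  [-3,  0, 0]
  [ 0, -3, 0]
  [ 0,  0, 1]
(up to reordering of blocks).

Per-block formulas:
  For a 1×1 block at λ = 1: exp(t · [1]) = [e^(1t)].
  For a 1×1 block at λ = -3: exp(t · [-3]) = [e^(-3t)].

After assembling e^{tJ} and conjugating by P, we get:

e^{tA} =
  [exp(-3*t), 0, 0]
  [0, exp(-3*t), 0]
  [2*exp(t) - 2*exp(-3*t), exp(t) - exp(-3*t), exp(t)]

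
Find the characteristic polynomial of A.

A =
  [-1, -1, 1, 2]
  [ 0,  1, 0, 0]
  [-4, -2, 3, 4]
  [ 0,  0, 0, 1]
x^4 - 4*x^3 + 6*x^2 - 4*x + 1

Expanding det(x·I − A) (e.g. by cofactor expansion or by noting that A is similar to its Jordan form J, which has the same characteristic polynomial as A) gives
  χ_A(x) = x^4 - 4*x^3 + 6*x^2 - 4*x + 1
which factors as (x - 1)^4. The eigenvalues (with algebraic multiplicities) are λ = 1 with multiplicity 4.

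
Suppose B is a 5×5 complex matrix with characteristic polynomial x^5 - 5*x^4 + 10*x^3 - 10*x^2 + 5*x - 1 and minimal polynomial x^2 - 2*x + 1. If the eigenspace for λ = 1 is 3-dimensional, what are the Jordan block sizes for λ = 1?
Block sizes for λ = 1: [2, 2, 1]

Step 1 — from the characteristic polynomial, algebraic multiplicity of λ = 1 is 5. From dim ker(B − (1)·I) = 3, there are exactly 3 Jordan blocks for λ = 1.
Step 2 — from the minimal polynomial, the factor (x − 1)^2 tells us the largest block for λ = 1 has size 2.
Step 3 — with total size 5, 3 blocks, and largest block 2, the block sizes (in nonincreasing order) are [2, 2, 1].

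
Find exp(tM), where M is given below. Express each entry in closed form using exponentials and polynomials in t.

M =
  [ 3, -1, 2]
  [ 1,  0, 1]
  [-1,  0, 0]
e^{tM} =
  [t^2*exp(t)/2 + 2*t*exp(t) + exp(t), -t^2*exp(t)/2 - t*exp(t), t^2*exp(t)/2 + 2*t*exp(t)]
  [t*exp(t), -t*exp(t) + exp(t), t*exp(t)]
  [-t^2*exp(t)/2 - t*exp(t), t^2*exp(t)/2, -t^2*exp(t)/2 - t*exp(t) + exp(t)]

Strategy: write M = P · J · P⁻¹ where J is a Jordan canonical form, so e^{tM} = P · e^{tJ} · P⁻¹, and e^{tJ} can be computed block-by-block.

M has Jordan form
J =
  [1, 1, 0]
  [0, 1, 1]
  [0, 0, 1]
(up to reordering of blocks).

Per-block formulas:
  For a 3×3 Jordan block J_3(1): exp(t · J_3(1)) = e^(1t)·(I + t·N + (t^2/2)·N^2), where N is the 3×3 nilpotent shift.

After assembling e^{tJ} and conjugating by P, we get:

e^{tM} =
  [t^2*exp(t)/2 + 2*t*exp(t) + exp(t), -t^2*exp(t)/2 - t*exp(t), t^2*exp(t)/2 + 2*t*exp(t)]
  [t*exp(t), -t*exp(t) + exp(t), t*exp(t)]
  [-t^2*exp(t)/2 - t*exp(t), t^2*exp(t)/2, -t^2*exp(t)/2 - t*exp(t) + exp(t)]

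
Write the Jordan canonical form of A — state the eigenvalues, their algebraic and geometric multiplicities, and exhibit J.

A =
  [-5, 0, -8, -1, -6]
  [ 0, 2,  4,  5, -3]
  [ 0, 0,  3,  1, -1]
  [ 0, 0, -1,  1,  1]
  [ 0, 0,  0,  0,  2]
J_1(-5) ⊕ J_3(2) ⊕ J_1(2)

The characteristic polynomial is
  det(x·I − A) = x^5 - 3*x^4 - 16*x^3 + 88*x^2 - 144*x + 80 = (x - 2)^4*(x + 5)

Eigenvalues and multiplicities (the geometric multiplicity of λ is n − rank(A − λI), which equals the number of Jordan blocks for λ):
  λ = -5: algebraic multiplicity = 1, geometric multiplicity = 1
  λ = 2: algebraic multiplicity = 4, geometric multiplicity = 2

Determining the block sizes for each eigenvalue:
  λ = -5: one block (gm = 1), so the single block has size am = 1 → block sizes [1]
  λ = 2: with am = 4 and gm = 2, the partition is not yet determined (e.g. several partitions of 4 into 2 parts exist). Let N = A − (2)·I. Computing rank(N^1) = 3, rank(N^2) = 2, rank(N^3) = 1; the number of blocks of size ≥ j is rank(N^{j−1}) − rank(N^j), giving [2, 1, 1]. So we have 1 block(s) of size 3, 1 block(s) of size 1 → block sizes [3, 1]

Assembling the blocks gives a Jordan form
J =
  [-5, 0, 0, 0, 0]
  [ 0, 2, 1, 0, 0]
  [ 0, 0, 2, 1, 0]
  [ 0, 0, 0, 2, 0]
  [ 0, 0, 0, 0, 2]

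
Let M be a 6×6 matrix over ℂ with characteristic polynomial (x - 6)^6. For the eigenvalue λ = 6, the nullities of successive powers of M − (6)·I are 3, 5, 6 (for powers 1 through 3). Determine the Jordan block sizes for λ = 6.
Block sizes for λ = 6: [3, 2, 1]

From the dimensions of kernels of powers, the number of Jordan blocks of size at least j is d_j − d_{j−1} where d_j = dim ker(N^j) (with d_0 = 0). Computing the differences gives [3, 2, 1].
The number of blocks of size exactly k is (#blocks of size ≥ k) − (#blocks of size ≥ k + 1), so the partition is: 1 block(s) of size 1, 1 block(s) of size 2, 1 block(s) of size 3.
In nonincreasing order the block sizes are [3, 2, 1].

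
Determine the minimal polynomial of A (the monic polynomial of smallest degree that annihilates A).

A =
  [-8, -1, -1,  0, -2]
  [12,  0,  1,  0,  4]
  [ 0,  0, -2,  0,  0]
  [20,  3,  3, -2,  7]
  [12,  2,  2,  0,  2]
x^3 + 6*x^2 + 12*x + 8

The characteristic polynomial is χ_A(x) = (x + 2)^5, so the eigenvalues are known. The minimal polynomial is
  m_A(x) = Π_λ (x − λ)^{k_λ}
where k_λ is the size of the *largest* Jordan block for λ (equivalently, the smallest k with (A − λI)^k v = 0 for every generalised eigenvector v of λ).

  λ = -2: largest Jordan block has size 3, contributing (x + 2)^3

So m_A(x) = (x + 2)^3 = x^3 + 6*x^2 + 12*x + 8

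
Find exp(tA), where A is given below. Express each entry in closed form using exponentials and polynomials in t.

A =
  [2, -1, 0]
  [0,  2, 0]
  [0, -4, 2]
e^{tA} =
  [exp(2*t), -t*exp(2*t), 0]
  [0, exp(2*t), 0]
  [0, -4*t*exp(2*t), exp(2*t)]

Strategy: write A = P · J · P⁻¹ where J is a Jordan canonical form, so e^{tA} = P · e^{tJ} · P⁻¹, and e^{tJ} can be computed block-by-block.

A has Jordan form
J =
  [2, 1, 0]
  [0, 2, 0]
  [0, 0, 2]
(up to reordering of blocks).

Per-block formulas:
  For a 2×2 Jordan block J_2(2): exp(t · J_2(2)) = e^(2t)·(I + t·N), where N is the 2×2 nilpotent shift.
  For a 1×1 block at λ = 2: exp(t · [2]) = [e^(2t)].

After assembling e^{tJ} and conjugating by P, we get:

e^{tA} =
  [exp(2*t), -t*exp(2*t), 0]
  [0, exp(2*t), 0]
  [0, -4*t*exp(2*t), exp(2*t)]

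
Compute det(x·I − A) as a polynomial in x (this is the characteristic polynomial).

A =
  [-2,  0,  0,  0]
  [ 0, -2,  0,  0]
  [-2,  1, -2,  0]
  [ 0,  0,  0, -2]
x^4 + 8*x^3 + 24*x^2 + 32*x + 16

Expanding det(x·I − A) (e.g. by cofactor expansion or by noting that A is similar to its Jordan form J, which has the same characteristic polynomial as A) gives
  χ_A(x) = x^4 + 8*x^3 + 24*x^2 + 32*x + 16
which factors as (x + 2)^4. The eigenvalues (with algebraic multiplicities) are λ = -2 with multiplicity 4.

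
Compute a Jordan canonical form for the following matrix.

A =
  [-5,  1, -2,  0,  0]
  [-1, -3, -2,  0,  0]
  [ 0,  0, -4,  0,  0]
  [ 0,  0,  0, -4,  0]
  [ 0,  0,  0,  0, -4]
J_2(-4) ⊕ J_1(-4) ⊕ J_1(-4) ⊕ J_1(-4)

The characteristic polynomial is
  det(x·I − A) = x^5 + 20*x^4 + 160*x^3 + 640*x^2 + 1280*x + 1024 = (x + 4)^5

Eigenvalues and multiplicities (the geometric multiplicity of λ is n − rank(A − λI), which equals the number of Jordan blocks for λ):
  λ = -4: algebraic multiplicity = 5, geometric multiplicity = 4

Determining the block sizes for each eigenvalue:
  λ = -4: 4 blocks summing to 5 forces exactly one block of size 2 and the rest size 1 → block sizes [2, 1, 1, 1]

Assembling the blocks gives a Jordan form
J =
  [-4,  1,  0,  0,  0]
  [ 0, -4,  0,  0,  0]
  [ 0,  0, -4,  0,  0]
  [ 0,  0,  0, -4,  0]
  [ 0,  0,  0,  0, -4]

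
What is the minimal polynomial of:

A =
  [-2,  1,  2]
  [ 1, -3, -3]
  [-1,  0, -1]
x^3 + 6*x^2 + 12*x + 8

The characteristic polynomial is χ_A(x) = (x + 2)^3, so the eigenvalues are known. The minimal polynomial is
  m_A(x) = Π_λ (x − λ)^{k_λ}
where k_λ is the size of the *largest* Jordan block for λ (equivalently, the smallest k with (A − λI)^k v = 0 for every generalised eigenvector v of λ).

  λ = -2: largest Jordan block has size 3, contributing (x + 2)^3

So m_A(x) = (x + 2)^3 = x^3 + 6*x^2 + 12*x + 8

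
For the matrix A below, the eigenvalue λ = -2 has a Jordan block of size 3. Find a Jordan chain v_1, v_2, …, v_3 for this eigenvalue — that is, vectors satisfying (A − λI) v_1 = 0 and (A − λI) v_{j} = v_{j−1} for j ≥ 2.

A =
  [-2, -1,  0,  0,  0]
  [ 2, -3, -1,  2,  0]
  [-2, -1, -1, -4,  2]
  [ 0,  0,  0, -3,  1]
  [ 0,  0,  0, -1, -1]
A Jordan chain for λ = -2 of length 3:
v_1 = (-2, 0, -4, 0, 0)ᵀ
v_2 = (0, 2, -2, 0, 0)ᵀ
v_3 = (1, 0, 0, 0, 0)ᵀ

Let N = A − (-2)·I. We want v_3 with N^3 v_3 = 0 but N^2 v_3 ≠ 0; then v_{j-1} := N · v_j for j = 3, …, 2.

Pick v_3 = (1, 0, 0, 0, 0)ᵀ.
Then v_2 = N · v_3 = (0, 2, -2, 0, 0)ᵀ.
Then v_1 = N · v_2 = (-2, 0, -4, 0, 0)ᵀ.

Sanity check: (A − (-2)·I) v_1 = (0, 0, 0, 0, 0)ᵀ = 0. ✓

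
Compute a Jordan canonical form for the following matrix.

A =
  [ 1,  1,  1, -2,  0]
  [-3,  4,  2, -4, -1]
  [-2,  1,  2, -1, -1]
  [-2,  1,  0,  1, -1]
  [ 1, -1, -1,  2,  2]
J_3(2) ⊕ J_2(2)

The characteristic polynomial is
  det(x·I − A) = x^5 - 10*x^4 + 40*x^3 - 80*x^2 + 80*x - 32 = (x - 2)^5

Eigenvalues and multiplicities (the geometric multiplicity of λ is n − rank(A − λI), which equals the number of Jordan blocks for λ):
  λ = 2: algebraic multiplicity = 5, geometric multiplicity = 2

Determining the block sizes for each eigenvalue:
  λ = 2: with am = 5 and gm = 2, the partition is not yet determined (e.g. several partitions of 5 into 2 parts exist). Let N = A − (2)·I. Computing rank(N^1) = 3, rank(N^2) = 1, rank(N^3) = 0; the number of blocks of size ≥ j is rank(N^{j−1}) − rank(N^j), giving [2, 2, 1]. So we have 1 block(s) of size 3, 1 block(s) of size 2 → block sizes [3, 2]

Assembling the blocks gives a Jordan form
J =
  [2, 1, 0, 0, 0]
  [0, 2, 1, 0, 0]
  [0, 0, 2, 0, 0]
  [0, 0, 0, 2, 1]
  [0, 0, 0, 0, 2]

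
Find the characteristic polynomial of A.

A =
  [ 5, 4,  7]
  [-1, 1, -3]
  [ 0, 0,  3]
x^3 - 9*x^2 + 27*x - 27

Expanding det(x·I − A) (e.g. by cofactor expansion or by noting that A is similar to its Jordan form J, which has the same characteristic polynomial as A) gives
  χ_A(x) = x^3 - 9*x^2 + 27*x - 27
which factors as (x - 3)^3. The eigenvalues (with algebraic multiplicities) are λ = 3 with multiplicity 3.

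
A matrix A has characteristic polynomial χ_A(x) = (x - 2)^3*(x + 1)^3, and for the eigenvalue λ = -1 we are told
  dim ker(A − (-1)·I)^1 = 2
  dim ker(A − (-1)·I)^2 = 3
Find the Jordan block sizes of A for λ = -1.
Block sizes for λ = -1: [2, 1]

From the dimensions of kernels of powers, the number of Jordan blocks of size at least j is d_j − d_{j−1} where d_j = dim ker(N^j) (with d_0 = 0). Computing the differences gives [2, 1].
The number of blocks of size exactly k is (#blocks of size ≥ k) − (#blocks of size ≥ k + 1), so the partition is: 1 block(s) of size 1, 1 block(s) of size 2.
In nonincreasing order the block sizes are [2, 1].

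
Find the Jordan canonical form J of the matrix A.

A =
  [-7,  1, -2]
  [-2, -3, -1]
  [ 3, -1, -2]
J_3(-4)

The characteristic polynomial is
  det(x·I − A) = x^3 + 12*x^2 + 48*x + 64 = (x + 4)^3

Eigenvalues and multiplicities (the geometric multiplicity of λ is n − rank(A − λI), which equals the number of Jordan blocks for λ):
  λ = -4: algebraic multiplicity = 3, geometric multiplicity = 1

Determining the block sizes for each eigenvalue:
  λ = -4: one block (gm = 1), so the single block has size am = 3 → block sizes [3]

Assembling the blocks gives a Jordan form
J =
  [-4,  1,  0]
  [ 0, -4,  1]
  [ 0,  0, -4]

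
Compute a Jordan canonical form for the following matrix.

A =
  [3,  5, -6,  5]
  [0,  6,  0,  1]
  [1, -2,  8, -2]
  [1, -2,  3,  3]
J_3(5) ⊕ J_1(5)

The characteristic polynomial is
  det(x·I − A) = x^4 - 20*x^3 + 150*x^2 - 500*x + 625 = (x - 5)^4

Eigenvalues and multiplicities (the geometric multiplicity of λ is n − rank(A − λI), which equals the number of Jordan blocks for λ):
  λ = 5: algebraic multiplicity = 4, geometric multiplicity = 2

Determining the block sizes for each eigenvalue:
  λ = 5: with am = 4 and gm = 2, the partition is not yet determined (e.g. several partitions of 4 into 2 parts exist). Let N = A − (5)·I. Computing rank(N^1) = 2, rank(N^2) = 1, rank(N^3) = 0; the number of blocks of size ≥ j is rank(N^{j−1}) − rank(N^j), giving [2, 1, 1]. So we have 1 block(s) of size 3, 1 block(s) of size 1 → block sizes [3, 1]

Assembling the blocks gives a Jordan form
J =
  [5, 1, 0, 0]
  [0, 5, 1, 0]
  [0, 0, 5, 0]
  [0, 0, 0, 5]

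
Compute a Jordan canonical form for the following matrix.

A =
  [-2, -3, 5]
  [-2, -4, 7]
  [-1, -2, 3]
J_3(-1)

The characteristic polynomial is
  det(x·I − A) = x^3 + 3*x^2 + 3*x + 1 = (x + 1)^3

Eigenvalues and multiplicities (the geometric multiplicity of λ is n − rank(A − λI), which equals the number of Jordan blocks for λ):
  λ = -1: algebraic multiplicity = 3, geometric multiplicity = 1

Determining the block sizes for each eigenvalue:
  λ = -1: one block (gm = 1), so the single block has size am = 3 → block sizes [3]

Assembling the blocks gives a Jordan form
J =
  [-1,  1,  0]
  [ 0, -1,  1]
  [ 0,  0, -1]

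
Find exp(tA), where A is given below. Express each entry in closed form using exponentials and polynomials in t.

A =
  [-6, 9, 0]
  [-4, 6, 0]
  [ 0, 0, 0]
e^{tA} =
  [1 - 6*t, 9*t, 0]
  [-4*t, 6*t + 1, 0]
  [0, 0, 1]

Strategy: write A = P · J · P⁻¹ where J is a Jordan canonical form, so e^{tA} = P · e^{tJ} · P⁻¹, and e^{tJ} can be computed block-by-block.

A has Jordan form
J =
  [0, 1, 0]
  [0, 0, 0]
  [0, 0, 0]
(up to reordering of blocks).

Per-block formulas:
  For a 2×2 Jordan block J_2(0): exp(t · J_2(0)) = e^(0t)·(I + t·N), where N is the 2×2 nilpotent shift.
  For a 1×1 block at λ = 0: exp(t · [0]) = [e^(0t)].

After assembling e^{tJ} and conjugating by P, we get:

e^{tA} =
  [1 - 6*t, 9*t, 0]
  [-4*t, 6*t + 1, 0]
  [0, 0, 1]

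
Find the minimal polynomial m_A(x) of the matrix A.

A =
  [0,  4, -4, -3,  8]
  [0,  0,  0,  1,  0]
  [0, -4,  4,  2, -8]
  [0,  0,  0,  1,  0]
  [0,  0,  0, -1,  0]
x^3 - 5*x^2 + 4*x

The characteristic polynomial is χ_A(x) = x^3*(x - 4)*(x - 1), so the eigenvalues are known. The minimal polynomial is
  m_A(x) = Π_λ (x − λ)^{k_λ}
where k_λ is the size of the *largest* Jordan block for λ (equivalently, the smallest k with (A − λI)^k v = 0 for every generalised eigenvector v of λ).

  λ = 0: largest Jordan block has size 1, contributing (x − 0)
  λ = 1: largest Jordan block has size 1, contributing (x − 1)
  λ = 4: largest Jordan block has size 1, contributing (x − 4)

So m_A(x) = x*(x - 4)*(x - 1) = x^3 - 5*x^2 + 4*x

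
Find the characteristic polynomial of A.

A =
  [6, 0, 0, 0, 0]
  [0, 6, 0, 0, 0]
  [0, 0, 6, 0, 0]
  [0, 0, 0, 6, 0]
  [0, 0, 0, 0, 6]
x^5 - 30*x^4 + 360*x^3 - 2160*x^2 + 6480*x - 7776

Expanding det(x·I − A) (e.g. by cofactor expansion or by noting that A is similar to its Jordan form J, which has the same characteristic polynomial as A) gives
  χ_A(x) = x^5 - 30*x^4 + 360*x^3 - 2160*x^2 + 6480*x - 7776
which factors as (x - 6)^5. The eigenvalues (with algebraic multiplicities) are λ = 6 with multiplicity 5.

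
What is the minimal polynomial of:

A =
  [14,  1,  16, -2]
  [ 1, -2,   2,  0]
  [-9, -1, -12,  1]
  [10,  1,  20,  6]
x^4 - 6*x^3 - 27*x^2 + 108*x + 324

The characteristic polynomial is χ_A(x) = (x - 6)^2*(x + 3)^2, so the eigenvalues are known. The minimal polynomial is
  m_A(x) = Π_λ (x − λ)^{k_λ}
where k_λ is the size of the *largest* Jordan block for λ (equivalently, the smallest k with (A − λI)^k v = 0 for every generalised eigenvector v of λ).

  λ = -3: largest Jordan block has size 2, contributing (x + 3)^2
  λ = 6: largest Jordan block has size 2, contributing (x − 6)^2

So m_A(x) = (x - 6)^2*(x + 3)^2 = x^4 - 6*x^3 - 27*x^2 + 108*x + 324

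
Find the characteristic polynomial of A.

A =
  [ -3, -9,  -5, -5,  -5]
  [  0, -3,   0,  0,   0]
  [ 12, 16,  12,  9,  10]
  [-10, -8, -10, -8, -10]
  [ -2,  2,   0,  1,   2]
x^5 - 15*x^3 + 10*x^2 + 60*x - 72

Expanding det(x·I − A) (e.g. by cofactor expansion or by noting that A is similar to its Jordan form J, which has the same characteristic polynomial as A) gives
  χ_A(x) = x^5 - 15*x^3 + 10*x^2 + 60*x - 72
which factors as (x - 2)^3*(x + 3)^2. The eigenvalues (with algebraic multiplicities) are λ = -3 with multiplicity 2, λ = 2 with multiplicity 3.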